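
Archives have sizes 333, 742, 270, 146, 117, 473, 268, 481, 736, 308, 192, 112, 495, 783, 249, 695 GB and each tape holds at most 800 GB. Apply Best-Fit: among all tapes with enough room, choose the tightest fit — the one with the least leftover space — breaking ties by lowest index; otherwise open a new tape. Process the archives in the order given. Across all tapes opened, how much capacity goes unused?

Put 333 GB in tape 1; 467 GB remain.
Put 742 GB in tape 2; 58 GB remain.
Put 270 GB in tape 1; 197 GB remain.
Put 146 GB in tape 1; 51 GB remain.
Put 117 GB in tape 3; 683 GB remain.
Put 473 GB in tape 3; 210 GB remain.
Put 268 GB in tape 4; 532 GB remain.
Put 481 GB in tape 4; 51 GB remain.
Put 736 GB in tape 5; 64 GB remain.
Put 308 GB in tape 6; 492 GB remain.
Put 192 GB in tape 3; 18 GB remain.
Put 112 GB in tape 6; 380 GB remain.
Put 495 GB in tape 7; 305 GB remain.
Put 783 GB in tape 8; 17 GB remain.
Put 249 GB in tape 7; 56 GB remain.
Put 695 GB in tape 9; 105 GB remain.
9 tapes × 800 GB = 7200 GB; used 6400 GB; unused 800 GB.

800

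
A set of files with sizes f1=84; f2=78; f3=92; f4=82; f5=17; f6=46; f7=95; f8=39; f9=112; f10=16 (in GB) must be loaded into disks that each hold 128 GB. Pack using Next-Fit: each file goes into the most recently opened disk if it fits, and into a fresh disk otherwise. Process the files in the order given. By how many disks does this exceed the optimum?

Next-Fit: [84] [78] [92] [82,17] [46] [95] [39] [112,16] → 8 disks.
Total size 661 GB; any packing needs at least ⌈661/128⌉ = 6 disks.
An optimal packing achieves that bound: [112,16] [95,17] [92] [84,39] [82,46] [78] → 6 disks.
Excess: 8 − 6 = 2.

2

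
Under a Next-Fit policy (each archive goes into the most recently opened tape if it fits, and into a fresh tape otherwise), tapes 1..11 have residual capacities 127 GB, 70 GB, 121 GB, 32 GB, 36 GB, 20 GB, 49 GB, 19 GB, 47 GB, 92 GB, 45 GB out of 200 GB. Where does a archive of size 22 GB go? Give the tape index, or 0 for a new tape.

11

Next-Fit only looks at tape 11, which has 45 GB free.
22 GB fits there.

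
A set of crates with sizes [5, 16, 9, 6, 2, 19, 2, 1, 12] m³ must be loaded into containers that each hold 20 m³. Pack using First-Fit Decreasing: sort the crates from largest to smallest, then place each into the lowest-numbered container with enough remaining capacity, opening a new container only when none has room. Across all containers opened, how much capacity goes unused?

8

Sorted descending: 19, 16, 12, 9, 6, 5, 2, 2, 1.
Put 19 m³ in container 1; 1 m³ remain.
Put 16 m³ in container 2; 4 m³ remain.
Put 12 m³ in container 3; 8 m³ remain.
Put 9 m³ in container 4; 11 m³ remain.
Put 6 m³ in container 3; 2 m³ remain.
Put 5 m³ in container 4; 6 m³ remain.
Put 2 m³ in container 2; 2 m³ remain.
Put 2 m³ in container 2; 0 m³ remain.
Put 1 m³ in container 1; 0 m³ remain.
4 containers × 20 m³ = 80 m³; used 72 m³; unused 8 m³.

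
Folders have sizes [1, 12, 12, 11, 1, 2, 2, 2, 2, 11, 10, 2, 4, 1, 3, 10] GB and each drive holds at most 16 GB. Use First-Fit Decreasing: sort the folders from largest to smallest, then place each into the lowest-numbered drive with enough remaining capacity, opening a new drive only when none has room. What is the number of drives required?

Sorted descending: 12, 12, 11, 11, 10, 10, 4, 3, 2, 2, 2, 2, 2, 1, 1, 1.
drive 1: place 12 GB, 4 GB left
drive 2: place 12 GB, 4 GB left
drive 3: place 11 GB, 5 GB left
drive 4: place 11 GB, 5 GB left
drive 5: place 10 GB, 6 GB left
drive 6: place 10 GB, 6 GB left
drive 1: place 4 GB, 0 GB left
drive 2: place 3 GB, 1 GB left
drive 3: place 2 GB, 3 GB left
drive 3: place 2 GB, 1 GB left
drive 4: place 2 GB, 3 GB left
drive 4: place 2 GB, 1 GB left
drive 5: place 2 GB, 4 GB left
drive 2: place 1 GB, 0 GB left
drive 3: place 1 GB, 0 GB left
drive 4: place 1 GB, 0 GB left
Final drives: [12,4] [12,3,1] [11,2,2,1] [11,2,2,1] [10,2] [10].

6 drives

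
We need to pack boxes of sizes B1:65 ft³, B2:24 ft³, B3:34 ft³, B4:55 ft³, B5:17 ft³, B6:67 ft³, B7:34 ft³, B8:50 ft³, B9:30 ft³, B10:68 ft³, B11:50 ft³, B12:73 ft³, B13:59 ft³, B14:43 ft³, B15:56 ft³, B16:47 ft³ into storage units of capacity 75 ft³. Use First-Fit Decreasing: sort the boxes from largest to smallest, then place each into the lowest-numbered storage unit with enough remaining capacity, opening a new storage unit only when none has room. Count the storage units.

12

Sorted descending: 73, 68, 67, 65, 59, 56, 55, 50, 50, 47, 43, 34, 34, 30, 24, 17.
storage unit 1: place 73 ft³, 2 ft³ left
storage unit 2: place 68 ft³, 7 ft³ left
storage unit 3: place 67 ft³, 8 ft³ left
storage unit 4: place 65 ft³, 10 ft³ left
storage unit 5: place 59 ft³, 16 ft³ left
storage unit 6: place 56 ft³, 19 ft³ left
storage unit 7: place 55 ft³, 20 ft³ left
storage unit 8: place 50 ft³, 25 ft³ left
storage unit 9: place 50 ft³, 25 ft³ left
storage unit 10: place 47 ft³, 28 ft³ left
storage unit 11: place 43 ft³, 32 ft³ left
storage unit 12: place 34 ft³, 41 ft³ left
storage unit 12: place 34 ft³, 7 ft³ left
storage unit 11: place 30 ft³, 2 ft³ left
storage unit 8: place 24 ft³, 1 ft³ left
storage unit 6: place 17 ft³, 2 ft³ left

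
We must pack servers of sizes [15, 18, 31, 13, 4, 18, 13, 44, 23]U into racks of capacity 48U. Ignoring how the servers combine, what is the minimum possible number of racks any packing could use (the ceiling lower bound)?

4

Total size = 15 + 18 + 31 + 13 + 4 + 18 + 13 + 44 + 23 = 179U.
⌈179 / 48⌉ = 4.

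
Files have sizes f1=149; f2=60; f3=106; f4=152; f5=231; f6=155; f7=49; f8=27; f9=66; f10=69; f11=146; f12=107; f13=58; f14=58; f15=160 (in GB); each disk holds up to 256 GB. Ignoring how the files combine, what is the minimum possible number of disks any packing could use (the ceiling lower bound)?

7

Total size = 149 + 60 + 106 + 152 + 231 + 155 + 49 + 27 + 66 + 69 + 146 + 107 + 58 + 58 + 160 = 1593 GB.
⌈1593 / 256⌉ = 7.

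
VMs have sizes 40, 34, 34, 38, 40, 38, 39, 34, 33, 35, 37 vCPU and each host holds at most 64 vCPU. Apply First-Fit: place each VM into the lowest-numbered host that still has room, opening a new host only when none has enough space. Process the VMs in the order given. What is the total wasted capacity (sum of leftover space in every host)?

302

Put 40 vCPU in host 1; 24 vCPU remain.
Put 34 vCPU in host 2; 30 vCPU remain.
Put 34 vCPU in host 3; 30 vCPU remain.
Put 38 vCPU in host 4; 26 vCPU remain.
Put 40 vCPU in host 5; 24 vCPU remain.
Put 38 vCPU in host 6; 26 vCPU remain.
Put 39 vCPU in host 7; 25 vCPU remain.
Put 34 vCPU in host 8; 30 vCPU remain.
Put 33 vCPU in host 9; 31 vCPU remain.
Put 35 vCPU in host 10; 29 vCPU remain.
Put 37 vCPU in host 11; 27 vCPU remain.
11 hosts × 64 vCPU = 704 vCPU; used 402 vCPU; unused 302 vCPU.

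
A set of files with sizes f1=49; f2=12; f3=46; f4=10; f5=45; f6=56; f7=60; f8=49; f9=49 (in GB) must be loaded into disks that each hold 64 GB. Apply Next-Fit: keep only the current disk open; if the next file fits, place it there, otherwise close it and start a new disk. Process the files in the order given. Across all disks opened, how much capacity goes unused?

Put f1 (49 GB) in disk 1; 15 GB remain.
Put f2 (12 GB) in disk 1; 3 GB remain.
Put f3 (46 GB) in disk 2; 18 GB remain.
Put f4 (10 GB) in disk 2; 8 GB remain.
Put f5 (45 GB) in disk 3; 19 GB remain.
Put f6 (56 GB) in disk 4; 8 GB remain.
Put f7 (60 GB) in disk 5; 4 GB remain.
Put f8 (49 GB) in disk 6; 15 GB remain.
Put f9 (49 GB) in disk 7; 15 GB remain.
7 disks × 64 GB = 448 GB; used 376 GB; unused 72 GB.

72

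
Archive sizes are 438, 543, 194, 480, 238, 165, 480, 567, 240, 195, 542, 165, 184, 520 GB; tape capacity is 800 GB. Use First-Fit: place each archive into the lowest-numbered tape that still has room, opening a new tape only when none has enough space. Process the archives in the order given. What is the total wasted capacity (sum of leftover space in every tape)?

438 GB → tape 1 (remaining 362 GB)
543 GB → tape 2 (remaining 257 GB)
194 GB → tape 1 (remaining 168 GB)
480 GB → tape 3 (remaining 320 GB)
238 GB → tape 2 (remaining 19 GB)
165 GB → tape 1 (remaining 3 GB)
480 GB → tape 4 (remaining 320 GB)
567 GB → tape 5 (remaining 233 GB)
240 GB → tape 3 (remaining 80 GB)
195 GB → tape 4 (remaining 125 GB)
542 GB → tape 6 (remaining 258 GB)
165 GB → tape 5 (remaining 68 GB)
184 GB → tape 6 (remaining 74 GB)
520 GB → tape 7 (remaining 280 GB)
7 tapes × 800 GB = 5600 GB; used 4951 GB; unused 649 GB.

649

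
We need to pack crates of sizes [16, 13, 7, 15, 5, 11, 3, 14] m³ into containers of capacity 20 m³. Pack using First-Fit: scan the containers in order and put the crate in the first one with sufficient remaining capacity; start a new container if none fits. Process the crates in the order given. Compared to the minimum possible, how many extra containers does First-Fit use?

0

First-Fit: [16,3] [13,7] [15,5] [11] [14] → 5 containers.
Total size 84 m³; any packing needs at least ⌈84/20⌉ = 5 containers.
So 5 is already optimal.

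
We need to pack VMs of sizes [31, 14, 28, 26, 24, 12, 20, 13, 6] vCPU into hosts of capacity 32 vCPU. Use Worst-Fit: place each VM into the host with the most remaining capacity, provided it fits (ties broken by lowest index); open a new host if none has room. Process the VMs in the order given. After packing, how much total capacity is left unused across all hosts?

50

Put 31 vCPU in host 1; 1 vCPU remain.
Put 14 vCPU in host 2; 18 vCPU remain.
Put 28 vCPU in host 3; 4 vCPU remain.
Put 26 vCPU in host 4; 6 vCPU remain.
Put 24 vCPU in host 5; 8 vCPU remain.
Put 12 vCPU in host 2; 6 vCPU remain.
Put 20 vCPU in host 6; 12 vCPU remain.
Put 13 vCPU in host 7; 19 vCPU remain.
Put 6 vCPU in host 7; 13 vCPU remain.
7 hosts × 32 vCPU = 224 vCPU; used 174 vCPU; unused 50 vCPU.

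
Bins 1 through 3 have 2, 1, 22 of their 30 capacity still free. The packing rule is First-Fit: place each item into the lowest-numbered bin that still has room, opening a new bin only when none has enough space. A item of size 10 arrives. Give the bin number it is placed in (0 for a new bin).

3

Bins with room: bin 3 (22).
The first with room is bin 3.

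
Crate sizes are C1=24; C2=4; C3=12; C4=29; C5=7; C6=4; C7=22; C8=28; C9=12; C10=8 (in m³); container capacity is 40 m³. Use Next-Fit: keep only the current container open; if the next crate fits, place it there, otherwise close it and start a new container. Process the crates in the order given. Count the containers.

Put C1 (24 m³) in container 1; 16 m³ remain.
Put C2 (4 m³) in container 1; 12 m³ remain.
Put C3 (12 m³) in container 1; 0 m³ remain.
Put C4 (29 m³) in container 2; 11 m³ remain.
Put C5 (7 m³) in container 2; 4 m³ remain.
Put C6 (4 m³) in container 2; 0 m³ remain.
Put C7 (22 m³) in container 3; 18 m³ remain.
Put C8 (28 m³) in container 4; 12 m³ remain.
Put C9 (12 m³) in container 4; 0 m³ remain.
Put C10 (8 m³) in container 5; 32 m³ remain.
Final containers: [24,4,12] [29,7,4] [22] [28,12] [8].

5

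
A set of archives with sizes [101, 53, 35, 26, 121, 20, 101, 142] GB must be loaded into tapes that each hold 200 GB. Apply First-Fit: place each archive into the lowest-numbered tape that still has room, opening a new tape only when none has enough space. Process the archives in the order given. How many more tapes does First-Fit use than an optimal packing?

First-Fit: [101,53,35] [26,121,20] [101] [142] → 4 tapes.
4 archives exceed 100 GB (half the capacity), and no two of those can share a tape, so at least 4 tapes are needed.
So 4 is already optimal.

0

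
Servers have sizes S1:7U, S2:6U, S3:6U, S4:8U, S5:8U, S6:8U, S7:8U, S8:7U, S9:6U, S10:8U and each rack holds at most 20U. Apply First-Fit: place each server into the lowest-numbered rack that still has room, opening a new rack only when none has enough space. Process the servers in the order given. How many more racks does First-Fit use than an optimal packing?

First-Fit: [7,6,6] [8,8] [8,8] [7,6] [8] → 5 racks.
Total size 72U; any packing needs at least ⌈72/20⌉ = 4 racks.
An optimal packing achieves that bound: [8,8] [8,8] [8,6,6] [7,7,6] → 4 racks.
Excess: 5 − 4 = 1.

1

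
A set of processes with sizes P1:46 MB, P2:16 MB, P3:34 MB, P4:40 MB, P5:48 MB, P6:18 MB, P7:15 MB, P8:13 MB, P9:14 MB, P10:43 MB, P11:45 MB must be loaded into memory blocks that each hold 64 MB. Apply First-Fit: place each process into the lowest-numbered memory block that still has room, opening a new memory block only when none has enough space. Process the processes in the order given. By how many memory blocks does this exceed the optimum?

First-Fit: [46,16] [34,18] [40,15] [48,13] [14,43] [45] → 6 memory blocks.
Total size 332 MB; any packing needs at least ⌈332/64⌉ = 6 memory blocks.
So 6 is already optimal.

0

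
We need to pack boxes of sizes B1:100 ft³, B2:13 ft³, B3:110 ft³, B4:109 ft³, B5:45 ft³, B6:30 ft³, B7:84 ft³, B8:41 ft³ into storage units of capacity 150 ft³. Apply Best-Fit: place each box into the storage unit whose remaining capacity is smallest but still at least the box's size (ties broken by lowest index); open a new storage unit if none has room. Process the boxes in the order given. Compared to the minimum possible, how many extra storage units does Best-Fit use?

Best-Fit: [100,13,30] [110] [109,41] [45,84] → 4 storage units.
Total size 532 ft³; any packing needs at least ⌈532/150⌉ = 4 storage units.
So 4 is already optimal.

0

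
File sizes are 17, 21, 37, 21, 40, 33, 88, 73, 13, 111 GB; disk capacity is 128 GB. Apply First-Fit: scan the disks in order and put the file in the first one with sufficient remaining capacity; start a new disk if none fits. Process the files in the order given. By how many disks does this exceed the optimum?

1

First-Fit: [17,21,37,21,13] [40,33] [88] [73] [111] → 5 disks.
Total size 454 GB; any packing needs at least ⌈454/128⌉ = 4 disks.
An optimal packing achieves that bound: [111,17] [88,40] [73,37,13] [33,21,21] → 4 disks.
Excess: 5 − 4 = 1.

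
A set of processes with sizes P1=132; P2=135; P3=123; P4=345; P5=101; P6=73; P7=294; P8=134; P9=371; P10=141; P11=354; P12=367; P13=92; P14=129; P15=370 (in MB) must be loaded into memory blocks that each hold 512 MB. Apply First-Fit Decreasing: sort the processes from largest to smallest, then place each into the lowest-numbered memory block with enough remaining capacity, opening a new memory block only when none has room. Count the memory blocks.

7 memory blocks

Sorted descending: 371, 370, 367, 354, 345, 294, 141, 135, 134, 132, 129, 123, 101, 92, 73.
Put 371 MB in memory block 1; 141 MB remain.
Put 370 MB in memory block 2; 142 MB remain.
Put 367 MB in memory block 3; 145 MB remain.
Put 354 MB in memory block 4; 158 MB remain.
Put 345 MB in memory block 5; 167 MB remain.
Put 294 MB in memory block 6; 218 MB remain.
Put 141 MB in memory block 1; 0 MB remain.
Put 135 MB in memory block 2; 7 MB remain.
Put 134 MB in memory block 3; 11 MB remain.
Put 132 MB in memory block 4; 26 MB remain.
Put 129 MB in memory block 5; 38 MB remain.
Put 123 MB in memory block 6; 95 MB remain.
Put 101 MB in memory block 7; 411 MB remain.
Put 92 MB in memory block 6; 3 MB remain.
Put 73 MB in memory block 7; 338 MB remain.
Final memory blocks: [371,141] [370,135] [367,134] [354,132] [345,129] [294,123,92] [101,73].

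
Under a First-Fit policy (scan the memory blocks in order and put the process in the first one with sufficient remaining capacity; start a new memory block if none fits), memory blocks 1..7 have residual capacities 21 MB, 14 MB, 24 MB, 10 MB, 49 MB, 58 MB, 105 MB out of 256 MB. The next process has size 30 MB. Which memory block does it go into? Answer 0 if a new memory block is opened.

Memory blocks with room: memory block 5 (49 MB), memory block 6 (58 MB), memory block 7 (105 MB).
The first with room is memory block 5.

5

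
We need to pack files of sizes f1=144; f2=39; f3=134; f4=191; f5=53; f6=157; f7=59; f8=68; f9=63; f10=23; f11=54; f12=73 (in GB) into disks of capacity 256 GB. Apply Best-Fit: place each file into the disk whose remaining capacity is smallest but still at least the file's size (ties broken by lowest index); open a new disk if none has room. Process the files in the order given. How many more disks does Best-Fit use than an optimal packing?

0

Best-Fit: [144,39,59] [134,63,54] [191,53] [157,68,23] [73] → 5 disks.
Total size 1058 GB; any packing needs at least ⌈1058/256⌉ = 5 disks.
So 5 is already optimal.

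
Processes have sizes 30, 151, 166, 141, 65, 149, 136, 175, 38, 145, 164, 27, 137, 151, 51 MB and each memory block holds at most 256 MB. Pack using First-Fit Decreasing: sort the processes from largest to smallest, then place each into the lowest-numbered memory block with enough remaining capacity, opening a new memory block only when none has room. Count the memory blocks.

10

Sorted descending: 175, 166, 164, 151, 151, 149, 145, 141, 137, 136, 65, 51, 38, 30, 27.
memory block 1: place 175 MB, 81 MB left
memory block 2: place 166 MB, 90 MB left
memory block 3: place 164 MB, 92 MB left
memory block 4: place 151 MB, 105 MB left
memory block 5: place 151 MB, 105 MB left
memory block 6: place 149 MB, 107 MB left
memory block 7: place 145 MB, 111 MB left
memory block 8: place 141 MB, 115 MB left
memory block 9: place 137 MB, 119 MB left
memory block 10: place 136 MB, 120 MB left
memory block 1: place 65 MB, 16 MB left
memory block 2: place 51 MB, 39 MB left
memory block 2: place 38 MB, 1 MB left
memory block 3: place 30 MB, 62 MB left
memory block 3: place 27 MB, 35 MB left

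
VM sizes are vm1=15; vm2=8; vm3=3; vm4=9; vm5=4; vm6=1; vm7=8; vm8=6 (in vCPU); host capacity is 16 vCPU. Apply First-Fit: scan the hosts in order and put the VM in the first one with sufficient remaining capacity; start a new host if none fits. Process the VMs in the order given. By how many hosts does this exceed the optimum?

First-Fit: [15,1] [8,3,4] [9,6] [8] → 4 hosts.
Total size 54 vCPU; any packing needs at least ⌈54/16⌉ = 4 hosts.
So 4 is already optimal.

0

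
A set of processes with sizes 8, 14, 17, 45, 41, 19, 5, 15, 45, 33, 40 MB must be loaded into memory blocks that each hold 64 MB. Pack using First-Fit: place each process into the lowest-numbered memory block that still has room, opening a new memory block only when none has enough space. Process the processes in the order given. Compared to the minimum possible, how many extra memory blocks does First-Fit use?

First-Fit: [8,14,17,19,5] [45,15] [41] [45] [33] [40] → 6 memory blocks.
Total size 282 MB; any packing needs at least ⌈282/64⌉ = 5 memory blocks.
An optimal packing achieves that bound: [45,19] [45,17] [41,15,8] [40,14,5] [33] → 5 memory blocks.
Excess: 6 − 5 = 1.

1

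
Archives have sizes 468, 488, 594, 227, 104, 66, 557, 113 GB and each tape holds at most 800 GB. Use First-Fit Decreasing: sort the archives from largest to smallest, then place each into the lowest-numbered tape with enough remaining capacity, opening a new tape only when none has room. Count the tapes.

Sorted descending: 594, 557, 488, 468, 227, 113, 104, 66.
tape 1: place 594 GB, 206 GB left
tape 2: place 557 GB, 243 GB left
tape 3: place 488 GB, 312 GB left
tape 4: place 468 GB, 332 GB left
tape 2: place 227 GB, 16 GB left
tape 1: place 113 GB, 93 GB left
tape 3: place 104 GB, 208 GB left
tape 1: place 66 GB, 27 GB left

4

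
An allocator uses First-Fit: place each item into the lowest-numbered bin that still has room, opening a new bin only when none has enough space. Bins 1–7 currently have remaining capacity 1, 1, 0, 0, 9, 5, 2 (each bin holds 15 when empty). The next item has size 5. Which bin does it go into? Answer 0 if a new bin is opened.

Bins with room: bin 5 (9), bin 6 (5).
The first with room is bin 5.

5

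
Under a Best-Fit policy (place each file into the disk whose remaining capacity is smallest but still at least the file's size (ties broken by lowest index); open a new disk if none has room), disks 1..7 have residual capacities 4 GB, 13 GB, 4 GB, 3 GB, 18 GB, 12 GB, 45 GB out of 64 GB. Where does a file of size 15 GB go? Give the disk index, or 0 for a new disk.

Disks with room: disk 5 (18 GB), disk 7 (45 GB).
Tightest fit is disk 5 with 18 GB free.

5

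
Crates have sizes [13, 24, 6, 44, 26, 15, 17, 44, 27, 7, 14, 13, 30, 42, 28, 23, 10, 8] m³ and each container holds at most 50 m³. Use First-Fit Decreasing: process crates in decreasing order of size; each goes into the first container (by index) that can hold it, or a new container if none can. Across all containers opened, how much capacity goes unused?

9

Sorted descending: 44, 44, 42, 30, 28, 27, 26, 24, 23, 17, 15, 14, 13, 13, 10, 8, 7, 6.
container 1: place 44 m³, 6 m³ left
container 2: place 44 m³, 6 m³ left
container 3: place 42 m³, 8 m³ left
container 4: place 30 m³, 20 m³ left
container 5: place 28 m³, 22 m³ left
container 6: place 27 m³, 23 m³ left
container 7: place 26 m³, 24 m³ left
container 7: place 24 m³, 0 m³ left
container 6: place 23 m³, 0 m³ left
container 4: place 17 m³, 3 m³ left
container 5: place 15 m³, 7 m³ left
container 8: place 14 m³, 36 m³ left
container 8: place 13 m³, 23 m³ left
container 8: place 13 m³, 10 m³ left
container 8: place 10 m³, 0 m³ left
container 3: place 8 m³, 0 m³ left
container 5: place 7 m³, 0 m³ left
container 1: place 6 m³, 0 m³ left
8 containers × 50 m³ = 400 m³; used 391 m³; unused 9 m³.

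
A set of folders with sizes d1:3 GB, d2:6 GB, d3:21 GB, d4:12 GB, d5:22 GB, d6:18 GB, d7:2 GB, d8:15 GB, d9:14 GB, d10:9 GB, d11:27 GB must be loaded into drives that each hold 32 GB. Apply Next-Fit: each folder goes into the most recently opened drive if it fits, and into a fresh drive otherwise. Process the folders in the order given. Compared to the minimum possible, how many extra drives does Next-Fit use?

2

Next-Fit: [3,6,21] [12] [22] [18,2] [15,14] [9] [27] → 7 drives.
Total size 149 GB; any packing needs at least ⌈149/32⌉ = 5 drives.
An optimal packing achieves that bound: [27,3,2] [22,9] [21,6] [18,14] [15,12] → 5 drives.
Excess: 7 − 5 = 2.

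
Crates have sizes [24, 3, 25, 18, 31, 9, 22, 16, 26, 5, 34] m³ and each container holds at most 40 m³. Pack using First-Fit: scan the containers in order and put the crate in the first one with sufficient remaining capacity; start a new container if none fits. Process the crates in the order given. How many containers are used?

7 containers

container 1: place 24 m³, 16 m³ left
container 1: place 3 m³, 13 m³ left
container 2: place 25 m³, 15 m³ left
container 3: place 18 m³, 22 m³ left
container 4: place 31 m³, 9 m³ left
container 1: place 9 m³, 4 m³ left
container 3: place 22 m³, 0 m³ left
container 5: place 16 m³, 24 m³ left
container 6: place 26 m³, 14 m³ left
container 2: place 5 m³, 10 m³ left
container 7: place 34 m³, 6 m³ left
Final containers: [24,3,9] [25,5] [18,22] [31] [16] [26] [34].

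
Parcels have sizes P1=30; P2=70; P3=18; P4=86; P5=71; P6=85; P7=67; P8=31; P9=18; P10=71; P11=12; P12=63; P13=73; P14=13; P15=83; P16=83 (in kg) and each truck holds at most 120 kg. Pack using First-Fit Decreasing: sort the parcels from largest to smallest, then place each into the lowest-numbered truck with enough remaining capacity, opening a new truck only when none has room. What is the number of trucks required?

Sorted descending: 86, 85, 83, 83, 73, 71, 71, 70, 67, 63, 31, 30, 18, 18, 13, 12.
86 kg → truck 1 (remaining 34 kg)
85 kg → truck 2 (remaining 35 kg)
83 kg → truck 3 (remaining 37 kg)
83 kg → truck 4 (remaining 37 kg)
73 kg → truck 5 (remaining 47 kg)
71 kg → truck 6 (remaining 49 kg)
71 kg → truck 7 (remaining 49 kg)
70 kg → truck 8 (remaining 50 kg)
67 kg → truck 9 (remaining 53 kg)
63 kg → truck 10 (remaining 57 kg)
31 kg → truck 1 (remaining 3 kg)
30 kg → truck 2 (remaining 5 kg)
18 kg → truck 3 (remaining 19 kg)
18 kg → truck 3 (remaining 1 kg)
13 kg → truck 4 (remaining 24 kg)
12 kg → truck 4 (remaining 12 kg)

10 trucks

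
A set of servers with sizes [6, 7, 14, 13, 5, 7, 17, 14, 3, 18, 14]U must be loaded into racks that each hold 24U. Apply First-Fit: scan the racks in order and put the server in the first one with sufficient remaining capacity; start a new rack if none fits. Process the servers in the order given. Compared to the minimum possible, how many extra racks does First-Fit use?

1

First-Fit: [6,7,5,3] [14,7] [13] [17] [14] [18] [14] → 7 racks.
6 servers exceed 12U (half the capacity), and no two of those can share a rack, so at least 6 racks are needed.
An optimal packing achieves that bound: [18,6] [17,7] [14,7,3] [14,5] [14] [13] → 6 racks.
Excess: 7 − 6 = 1.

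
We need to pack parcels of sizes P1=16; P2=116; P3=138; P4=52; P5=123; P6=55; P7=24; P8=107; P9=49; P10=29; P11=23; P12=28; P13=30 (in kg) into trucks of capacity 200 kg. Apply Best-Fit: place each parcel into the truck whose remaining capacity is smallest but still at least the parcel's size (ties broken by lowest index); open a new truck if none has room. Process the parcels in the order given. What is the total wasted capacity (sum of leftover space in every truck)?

P1 (16 kg) → truck 1 (remaining 184 kg)
P2 (116 kg) → truck 1 (remaining 68 kg)
P3 (138 kg) → truck 2 (remaining 62 kg)
P4 (52 kg) → truck 2 (remaining 10 kg)
P5 (123 kg) → truck 3 (remaining 77 kg)
P6 (55 kg) → truck 1 (remaining 13 kg)
P7 (24 kg) → truck 3 (remaining 53 kg)
P8 (107 kg) → truck 4 (remaining 93 kg)
P9 (49 kg) → truck 3 (remaining 4 kg)
P10 (29 kg) → truck 4 (remaining 64 kg)
P11 (23 kg) → truck 4 (remaining 41 kg)
P12 (28 kg) → truck 4 (remaining 13 kg)
P13 (30 kg) → truck 5 (remaining 170 kg)
5 trucks × 200 kg = 1000 kg; used 790 kg; unused 210 kg.

210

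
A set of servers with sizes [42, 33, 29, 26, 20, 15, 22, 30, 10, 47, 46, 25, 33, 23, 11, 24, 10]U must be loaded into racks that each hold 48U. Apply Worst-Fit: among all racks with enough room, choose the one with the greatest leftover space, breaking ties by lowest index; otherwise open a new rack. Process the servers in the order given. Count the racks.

11

42U → rack 1 (remaining 6U)
33U → rack 2 (remaining 15U)
29U → rack 3 (remaining 19U)
26U → rack 4 (remaining 22U)
20U → rack 4 (remaining 2U)
15U → rack 3 (remaining 4U)
22U → rack 5 (remaining 26U)
30U → rack 6 (remaining 18U)
10U → rack 5 (remaining 16U)
47U → rack 7 (remaining 1U)
46U → rack 8 (remaining 2U)
25U → rack 9 (remaining 23U)
33U → rack 10 (remaining 15U)
23U → rack 9 (remaining 0U)
11U → rack 6 (remaining 7U)
24U → rack 11 (remaining 24U)
10U → rack 11 (remaining 14U)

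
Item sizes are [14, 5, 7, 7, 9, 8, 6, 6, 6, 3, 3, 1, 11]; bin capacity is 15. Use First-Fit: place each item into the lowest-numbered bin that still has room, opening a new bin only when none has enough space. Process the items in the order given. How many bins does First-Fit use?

6

14 → bin 1 (remaining 1)
5 → bin 2 (remaining 10)
7 → bin 2 (remaining 3)
7 → bin 3 (remaining 8)
9 → bin 4 (remaining 6)
8 → bin 3 (remaining 0)
6 → bin 4 (remaining 0)
6 → bin 5 (remaining 9)
6 → bin 5 (remaining 3)
3 → bin 2 (remaining 0)
3 → bin 5 (remaining 0)
1 → bin 1 (remaining 0)
11 → bin 6 (remaining 4)
Final bins: [14,1] [5,7,3] [7,8] [9,6] [6,6,3] [11].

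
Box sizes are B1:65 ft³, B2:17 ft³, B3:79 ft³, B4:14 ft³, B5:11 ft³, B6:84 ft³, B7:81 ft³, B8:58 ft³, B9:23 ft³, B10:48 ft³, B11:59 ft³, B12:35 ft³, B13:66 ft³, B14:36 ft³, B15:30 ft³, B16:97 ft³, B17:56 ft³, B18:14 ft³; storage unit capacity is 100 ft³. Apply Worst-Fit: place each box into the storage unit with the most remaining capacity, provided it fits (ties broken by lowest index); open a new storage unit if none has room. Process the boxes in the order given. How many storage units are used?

Put B1 (65 ft³) in storage unit 1; 35 ft³ remain.
Put B2 (17 ft³) in storage unit 1; 18 ft³ remain.
Put B3 (79 ft³) in storage unit 2; 21 ft³ remain.
Put B4 (14 ft³) in storage unit 2; 7 ft³ remain.
Put B5 (11 ft³) in storage unit 1; 7 ft³ remain.
Put B6 (84 ft³) in storage unit 3; 16 ft³ remain.
Put B7 (81 ft³) in storage unit 4; 19 ft³ remain.
Put B8 (58 ft³) in storage unit 5; 42 ft³ remain.
Put B9 (23 ft³) in storage unit 5; 19 ft³ remain.
Put B10 (48 ft³) in storage unit 6; 52 ft³ remain.
Put B11 (59 ft³) in storage unit 7; 41 ft³ remain.
Put B12 (35 ft³) in storage unit 6; 17 ft³ remain.
Put B13 (66 ft³) in storage unit 8; 34 ft³ remain.
Put B14 (36 ft³) in storage unit 7; 5 ft³ remain.
Put B15 (30 ft³) in storage unit 8; 4 ft³ remain.
Put B16 (97 ft³) in storage unit 9; 3 ft³ remain.
Put B17 (56 ft³) in storage unit 10; 44 ft³ remain.
Put B18 (14 ft³) in storage unit 10; 30 ft³ remain.
Final storage units: [65,17,11] [79,14] [84] [81] [58,23] [48,35] [59,36] [66,30] [97] [56,14].

10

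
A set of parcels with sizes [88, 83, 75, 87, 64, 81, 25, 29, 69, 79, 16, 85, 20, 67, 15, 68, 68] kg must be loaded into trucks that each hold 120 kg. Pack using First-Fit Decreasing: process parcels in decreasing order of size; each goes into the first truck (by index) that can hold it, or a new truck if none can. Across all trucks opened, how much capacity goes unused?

Sorted descending: 88, 87, 85, 83, 81, 79, 75, 69, 68, 68, 67, 64, 29, 25, 20, 16, 15.
88 kg → truck 1 (remaining 32 kg)
87 kg → truck 2 (remaining 33 kg)
85 kg → truck 3 (remaining 35 kg)
83 kg → truck 4 (remaining 37 kg)
81 kg → truck 5 (remaining 39 kg)
79 kg → truck 6 (remaining 41 kg)
75 kg → truck 7 (remaining 45 kg)
69 kg → truck 8 (remaining 51 kg)
68 kg → truck 9 (remaining 52 kg)
68 kg → truck 10 (remaining 52 kg)
67 kg → truck 11 (remaining 53 kg)
64 kg → truck 12 (remaining 56 kg)
29 kg → truck 1 (remaining 3 kg)
25 kg → truck 2 (remaining 8 kg)
20 kg → truck 3 (remaining 15 kg)
16 kg → truck 4 (remaining 21 kg)
15 kg → truck 3 (remaining 0 kg)
12 trucks × 120 kg = 1440 kg; used 1019 kg; unused 421 kg.

421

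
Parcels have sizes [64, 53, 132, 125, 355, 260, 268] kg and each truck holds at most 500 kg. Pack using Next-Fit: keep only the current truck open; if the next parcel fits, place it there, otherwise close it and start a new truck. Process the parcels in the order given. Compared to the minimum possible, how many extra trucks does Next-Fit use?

Next-Fit: [64,53,132,125] [355] [260] [268] → 4 trucks.
Total size 1257 kg; any packing needs at least ⌈1257/500⌉ = 3 trucks.
An optimal packing achieves that bound: [355,132] [268,125,64] [260,53] → 3 trucks.
Excess: 4 − 3 = 1.

1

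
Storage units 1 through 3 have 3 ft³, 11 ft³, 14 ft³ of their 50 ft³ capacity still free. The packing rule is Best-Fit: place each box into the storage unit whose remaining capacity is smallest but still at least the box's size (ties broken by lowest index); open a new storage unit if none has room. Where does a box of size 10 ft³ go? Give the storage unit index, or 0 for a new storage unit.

Storage units with room: storage unit 2 (11 ft³), storage unit 3 (14 ft³).
Tightest fit is storage unit 2 with 11 ft³ free.

2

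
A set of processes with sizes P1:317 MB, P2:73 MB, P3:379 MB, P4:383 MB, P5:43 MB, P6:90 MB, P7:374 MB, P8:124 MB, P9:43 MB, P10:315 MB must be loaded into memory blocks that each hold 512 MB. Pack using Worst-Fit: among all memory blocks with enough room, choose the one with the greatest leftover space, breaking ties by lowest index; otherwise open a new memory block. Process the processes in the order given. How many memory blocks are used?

5 memory blocks

Put P1 (317 MB) in memory block 1; 195 MB remain.
Put P2 (73 MB) in memory block 1; 122 MB remain.
Put P3 (379 MB) in memory block 2; 133 MB remain.
Put P4 (383 MB) in memory block 3; 129 MB remain.
Put P5 (43 MB) in memory block 2; 90 MB remain.
Put P6 (90 MB) in memory block 3; 39 MB remain.
Put P7 (374 MB) in memory block 4; 138 MB remain.
Put P8 (124 MB) in memory block 4; 14 MB remain.
Put P9 (43 MB) in memory block 1; 79 MB remain.
Put P10 (315 MB) in memory block 5; 197 MB remain.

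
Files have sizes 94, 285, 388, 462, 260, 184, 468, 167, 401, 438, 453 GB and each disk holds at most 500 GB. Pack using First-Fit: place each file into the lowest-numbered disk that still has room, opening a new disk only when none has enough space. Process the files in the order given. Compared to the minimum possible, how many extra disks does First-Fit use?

First-Fit: [94,285] [388] [462] [260,184] [468] [167] [401] [438] [453] → 9 disks.
Total size 3600 GB; any packing needs at least ⌈3600/500⌉ = 8 disks.
An optimal packing achieves that bound: [468] [462] [453] [438] [401,94] [388] [285,184] [260,167] → 8 disks.
Excess: 9 − 8 = 1.

1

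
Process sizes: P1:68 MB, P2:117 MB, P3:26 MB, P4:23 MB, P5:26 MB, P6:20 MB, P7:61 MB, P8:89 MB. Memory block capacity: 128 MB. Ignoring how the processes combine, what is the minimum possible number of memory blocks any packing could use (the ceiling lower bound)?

4 memory blocks

Total size = 68 + 117 + 26 + 23 + 26 + 20 + 61 + 89 = 430 MB.
⌈430 / 128⌉ = 4.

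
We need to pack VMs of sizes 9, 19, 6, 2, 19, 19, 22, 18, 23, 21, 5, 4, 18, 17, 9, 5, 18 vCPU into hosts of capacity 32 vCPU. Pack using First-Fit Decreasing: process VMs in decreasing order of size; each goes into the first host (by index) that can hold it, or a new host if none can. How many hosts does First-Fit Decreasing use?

Sorted descending: 23, 22, 21, 19, 19, 19, 18, 18, 18, 17, 9, 9, 6, 5, 5, 4, 2.
host 1: place 23 vCPU, 9 vCPU left
host 2: place 22 vCPU, 10 vCPU left
host 3: place 21 vCPU, 11 vCPU left
host 4: place 19 vCPU, 13 vCPU left
host 5: place 19 vCPU, 13 vCPU left
host 6: place 19 vCPU, 13 vCPU left
host 7: place 18 vCPU, 14 vCPU left
host 8: place 18 vCPU, 14 vCPU left
host 9: place 18 vCPU, 14 vCPU left
host 10: place 17 vCPU, 15 vCPU left
host 1: place 9 vCPU, 0 vCPU left
host 2: place 9 vCPU, 1 vCPU left
host 3: place 6 vCPU, 5 vCPU left
host 3: place 5 vCPU, 0 vCPU left
host 4: place 5 vCPU, 8 vCPU left
host 4: place 4 vCPU, 4 vCPU left
host 4: place 2 vCPU, 2 vCPU left

10 hosts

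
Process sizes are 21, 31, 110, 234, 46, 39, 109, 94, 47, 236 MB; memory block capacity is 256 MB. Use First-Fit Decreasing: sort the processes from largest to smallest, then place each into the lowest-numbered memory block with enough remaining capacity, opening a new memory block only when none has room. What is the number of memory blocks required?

Sorted descending: 236, 234, 110, 109, 94, 47, 46, 39, 31, 21.
Put 236 MB in memory block 1; 20 MB remain.
Put 234 MB in memory block 2; 22 MB remain.
Put 110 MB in memory block 3; 146 MB remain.
Put 109 MB in memory block 3; 37 MB remain.
Put 94 MB in memory block 4; 162 MB remain.
Put 47 MB in memory block 4; 115 MB remain.
Put 46 MB in memory block 4; 69 MB remain.
Put 39 MB in memory block 4; 30 MB remain.
Put 31 MB in memory block 3; 6 MB remain.
Put 21 MB in memory block 2; 1 MB remain.

4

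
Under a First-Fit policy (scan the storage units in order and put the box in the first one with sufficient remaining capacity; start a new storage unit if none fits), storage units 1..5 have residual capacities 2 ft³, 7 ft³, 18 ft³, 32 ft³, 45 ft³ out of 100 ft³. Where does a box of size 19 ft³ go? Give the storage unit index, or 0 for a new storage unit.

Storage units with room: storage unit 4 (32 ft³), storage unit 5 (45 ft³).
The first with room is storage unit 4.

4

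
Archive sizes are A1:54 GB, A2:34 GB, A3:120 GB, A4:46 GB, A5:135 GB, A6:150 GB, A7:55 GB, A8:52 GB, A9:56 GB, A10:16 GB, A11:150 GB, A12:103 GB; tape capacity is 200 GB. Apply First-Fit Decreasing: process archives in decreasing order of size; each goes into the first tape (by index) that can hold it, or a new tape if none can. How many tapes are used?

6 tapes

Sorted descending: 150, 150, 135, 120, 103, 56, 55, 54, 52, 46, 34, 16.
Put 150 GB in tape 1; 50 GB remain.
Put 150 GB in tape 2; 50 GB remain.
Put 135 GB in tape 3; 65 GB remain.
Put 120 GB in tape 4; 80 GB remain.
Put 103 GB in tape 5; 97 GB remain.
Put 56 GB in tape 3; 9 GB remain.
Put 55 GB in tape 4; 25 GB remain.
Put 54 GB in tape 5; 43 GB remain.
Put 52 GB in tape 6; 148 GB remain.
Put 46 GB in tape 1; 4 GB remain.
Put 34 GB in tape 2; 16 GB remain.
Put 16 GB in tape 2; 0 GB remain.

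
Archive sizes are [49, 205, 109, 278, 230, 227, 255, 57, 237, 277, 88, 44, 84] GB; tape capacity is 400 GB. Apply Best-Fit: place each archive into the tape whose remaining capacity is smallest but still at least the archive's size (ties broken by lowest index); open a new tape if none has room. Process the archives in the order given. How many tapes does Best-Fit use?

49 GB → tape 1 (remaining 351 GB)
205 GB → tape 1 (remaining 146 GB)
109 GB → tape 1 (remaining 37 GB)
278 GB → tape 2 (remaining 122 GB)
230 GB → tape 3 (remaining 170 GB)
227 GB → tape 4 (remaining 173 GB)
255 GB → tape 5 (remaining 145 GB)
57 GB → tape 2 (remaining 65 GB)
237 GB → tape 6 (remaining 163 GB)
277 GB → tape 7 (remaining 123 GB)
88 GB → tape 7 (remaining 35 GB)
44 GB → tape 2 (remaining 21 GB)
84 GB → tape 5 (remaining 61 GB)

7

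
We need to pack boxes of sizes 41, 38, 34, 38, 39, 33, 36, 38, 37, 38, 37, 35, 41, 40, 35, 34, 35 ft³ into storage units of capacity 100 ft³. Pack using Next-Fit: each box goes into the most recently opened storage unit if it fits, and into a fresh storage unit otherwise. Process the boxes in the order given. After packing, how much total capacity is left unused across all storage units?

41 ft³ → storage unit 1 (remaining 59 ft³)
38 ft³ → storage unit 1 (remaining 21 ft³)
34 ft³ → storage unit 2 (remaining 66 ft³)
38 ft³ → storage unit 2 (remaining 28 ft³)
39 ft³ → storage unit 3 (remaining 61 ft³)
33 ft³ → storage unit 3 (remaining 28 ft³)
36 ft³ → storage unit 4 (remaining 64 ft³)
38 ft³ → storage unit 4 (remaining 26 ft³)
37 ft³ → storage unit 5 (remaining 63 ft³)
38 ft³ → storage unit 5 (remaining 25 ft³)
37 ft³ → storage unit 6 (remaining 63 ft³)
35 ft³ → storage unit 6 (remaining 28 ft³)
41 ft³ → storage unit 7 (remaining 59 ft³)
40 ft³ → storage unit 7 (remaining 19 ft³)
35 ft³ → storage unit 8 (remaining 65 ft³)
34 ft³ → storage unit 8 (remaining 31 ft³)
35 ft³ → storage unit 9 (remaining 65 ft³)
9 storage units × 100 ft³ = 900 ft³; used 629 ft³; unused 271 ft³.

271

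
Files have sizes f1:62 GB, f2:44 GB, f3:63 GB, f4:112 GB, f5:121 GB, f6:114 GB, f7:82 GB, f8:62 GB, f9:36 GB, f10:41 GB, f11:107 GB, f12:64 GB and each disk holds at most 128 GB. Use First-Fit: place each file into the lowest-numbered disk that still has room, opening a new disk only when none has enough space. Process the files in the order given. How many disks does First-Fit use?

8

Put f1 (62 GB) in disk 1; 66 GB remain.
Put f2 (44 GB) in disk 1; 22 GB remain.
Put f3 (63 GB) in disk 2; 65 GB remain.
Put f4 (112 GB) in disk 3; 16 GB remain.
Put f5 (121 GB) in disk 4; 7 GB remain.
Put f6 (114 GB) in disk 5; 14 GB remain.
Put f7 (82 GB) in disk 6; 46 GB remain.
Put f8 (62 GB) in disk 2; 3 GB remain.
Put f9 (36 GB) in disk 6; 10 GB remain.
Put f10 (41 GB) in disk 7; 87 GB remain.
Put f11 (107 GB) in disk 8; 21 GB remain.
Put f12 (64 GB) in disk 7; 23 GB remain.
Final disks: [62,44] [63,62] [112] [121] [114] [82,36] [41,64] [107].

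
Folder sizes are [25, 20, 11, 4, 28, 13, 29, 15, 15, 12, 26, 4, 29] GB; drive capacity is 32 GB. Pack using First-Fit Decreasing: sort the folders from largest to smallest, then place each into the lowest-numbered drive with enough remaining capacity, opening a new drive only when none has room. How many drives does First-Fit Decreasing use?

8 drives

Sorted descending: 29, 29, 28, 26, 25, 20, 15, 15, 13, 12, 11, 4, 4.
drive 1: place 29 GB, 3 GB left
drive 2: place 29 GB, 3 GB left
drive 3: place 28 GB, 4 GB left
drive 4: place 26 GB, 6 GB left
drive 5: place 25 GB, 7 GB left
drive 6: place 20 GB, 12 GB left
drive 7: place 15 GB, 17 GB left
drive 7: place 15 GB, 2 GB left
drive 8: place 13 GB, 19 GB left
drive 6: place 12 GB, 0 GB left
drive 8: place 11 GB, 8 GB left
drive 3: place 4 GB, 0 GB left
drive 4: place 4 GB, 2 GB left
Final drives: [29] [29] [28,4] [26,4] [25] [20,12] [15,15] [13,11].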